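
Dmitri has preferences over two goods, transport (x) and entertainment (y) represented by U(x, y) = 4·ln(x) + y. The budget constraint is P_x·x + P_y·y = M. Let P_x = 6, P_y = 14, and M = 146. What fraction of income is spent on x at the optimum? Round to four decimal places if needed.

share on x = 0.3836

MU_x = 4/x, MU_y = 1. Tangency: 4/x = P_x/P_y.
So x*(P_x,P_y) = 4·P_y/P_x, independent of income; and y* = (M − 4·P_y)/P_y.
At the given prices: x* = 4·14/6 = 9.3333, and y* = 6.4286.
Expenditure on x: 6·9.3333 = 56; share = 0.3836.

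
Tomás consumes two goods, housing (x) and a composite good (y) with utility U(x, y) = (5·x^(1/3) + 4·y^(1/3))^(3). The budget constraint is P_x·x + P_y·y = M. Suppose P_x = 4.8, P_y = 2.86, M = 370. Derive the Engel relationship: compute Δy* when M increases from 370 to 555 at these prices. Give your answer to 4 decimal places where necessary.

Δy* = 31.1172

Substitute y = (y/x)·x into the budget: x* = M/(P_x + P_y·(y/x)).
Numerically y/x = 1.555779, so x* = 370/(4.8 + 2.86·1.555779) = 40.002 and y* = 1.555779·40.002 = 62.2343.
At M' = 555: y* = 93.3515. Change: 93.3515 − 62.2343 = 31.1172.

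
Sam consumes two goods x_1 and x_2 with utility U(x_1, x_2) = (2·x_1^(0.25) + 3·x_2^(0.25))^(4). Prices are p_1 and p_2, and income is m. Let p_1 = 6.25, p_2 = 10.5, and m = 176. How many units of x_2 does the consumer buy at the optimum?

MRS = MU_x_1/MU_x_2 = (2/3)·(x_2/x_1)^(0.75). Set equal to p_1/p_2.
Hence x_2/x_1 = ((3/2)·p_1/p_2)^(1/(0.75)), i.e. raised to the 4/3 power.
With the ratio pinned down, the budget gives x_1* = m/(p_1 + p_2·(x_2/x_1)) and x_2* = (x_2/x_1)·x_1*.
Numerically x_2/x_1 = 0.859757, so x_1* = 176/(6.25 + 10.5·0.859757) = 11.5202 and x_2* = 0.859757·11.5202 = 9.9046.

x_2* = 9.9046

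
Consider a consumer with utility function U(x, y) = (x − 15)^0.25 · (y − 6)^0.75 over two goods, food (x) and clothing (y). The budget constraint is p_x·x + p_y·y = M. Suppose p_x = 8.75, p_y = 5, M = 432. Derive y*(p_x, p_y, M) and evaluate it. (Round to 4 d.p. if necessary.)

Let x' = x−15, y' = y−6. MRS = (1/3)·y'/x' = p_x/p_y.
After buying the subsistence bundle (15, 6), a share 0.25 of the remaining income goes to x: x* = 15 + 0.25·(M − 15p_x − 6p_y)/p_x.
Discretionary income = 432 − 15·8.75 − 6·5 = 270.75; y* = 6 + 0.75·270.75/5 = 46.6125.

y* = 46.6125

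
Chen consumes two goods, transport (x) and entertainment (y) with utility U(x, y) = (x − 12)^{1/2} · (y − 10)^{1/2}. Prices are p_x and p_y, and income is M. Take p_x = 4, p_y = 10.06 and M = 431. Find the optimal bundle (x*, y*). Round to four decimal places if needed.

x* = 47.3, y* = 24.0358

This is Cobb-Douglas in (x−12, y−10): tangency gives 0.5·p_y·(y−10) = 0.5·p_x·(x−12).
Substituting into the budget: x* = 12 + 0.5·(M − 12·p_x − 10·p_y)/p_x, and y* = 10 + 0.5·(…)/p_y.
Discretionary income = 431 − 12·4 − 10·10.06 = 282.4; x* = 12 + 0.5·282.4/4 = 47.3; y* = 10 + 0.5·282.4/10.06 = 24.0358.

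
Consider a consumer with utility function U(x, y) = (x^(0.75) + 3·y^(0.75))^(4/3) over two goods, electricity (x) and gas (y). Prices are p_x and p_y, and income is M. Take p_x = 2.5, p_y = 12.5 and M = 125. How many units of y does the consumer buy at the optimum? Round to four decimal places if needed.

MRS = MU_x/MU_y = (1/3)·(y/x)^(0.25). Set equal to p_x/p_y.
Solve for the ratio: y/x = [3·p_x/p_y]^(4).
With the ratio pinned down, the budget gives x* = M/(p_x + p_y·(y/x)) and y* = (y/x)·x*.
Numerically y/x = 0.1296, so x* = 125/(2.5 + 12.5·0.1296) = 30.3398 and y* = 0.1296·30.3398 = 3.932.

y* = 3.932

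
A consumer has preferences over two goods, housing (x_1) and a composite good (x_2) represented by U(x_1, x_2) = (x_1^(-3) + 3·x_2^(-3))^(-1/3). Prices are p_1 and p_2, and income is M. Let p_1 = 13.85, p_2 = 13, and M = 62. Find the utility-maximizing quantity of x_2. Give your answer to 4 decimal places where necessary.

MU_x_1 ∝ x_1^(-4), MU_x_2 ∝ 3·x_2^(-4), so MRS = (1/3)·(x_2/x_1)^(4) = p_1/p_2.
Hence x_2/x_1 = (3·p_1/p_2)^(1/(4)), i.e. raised to the 0.25 power.
With the ratio pinned down, the budget gives x_1* = M/(p_1 + p_2·(x_2/x_1)) and x_2* = (x_2/x_1)·x_1*.
Numerically x_2/x_1 = 1.337079, so x_1* = 62/(13.85 + 13·1.337079) = 1.9851 and x_2* = 1.337079·1.9851 = 2.6543.

x_2* = 2.6543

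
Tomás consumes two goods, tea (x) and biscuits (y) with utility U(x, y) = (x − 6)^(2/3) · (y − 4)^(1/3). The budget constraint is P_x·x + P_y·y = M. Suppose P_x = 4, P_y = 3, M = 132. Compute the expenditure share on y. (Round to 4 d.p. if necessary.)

share on y = 0.3333

MRS = 2·(y−4)/(x−6). Tangency with P_x/P_y gives y−4 = (1/2)·(P_x/P_y)·(x−6).
Substituting into the budget: x* = 6 + 2/3·(M − 6·P_x − 4·P_y)/P_x, and y* = 4 + 1/3·(…)/P_y.
Discretionary income = 132 − 6·4 − 4·3 = 96; x* = 6 + 2/3·96/4 = 22; y* = 4 + 1/3·96/3 = 14.6667.
Expenditure on y: 3·14.6667 = 44; share = 0.3333.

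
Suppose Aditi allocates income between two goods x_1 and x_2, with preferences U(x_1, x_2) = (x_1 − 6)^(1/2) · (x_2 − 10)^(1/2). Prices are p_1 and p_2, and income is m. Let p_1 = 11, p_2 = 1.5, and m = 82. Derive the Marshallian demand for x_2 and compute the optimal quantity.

x_2* = 10.3333

This is Cobb-Douglas in (x_1−6, x_2−10): tangency gives 0.5·p_2·(x_2−10) = 0.5·p_1·(x_1−6).
After buying the subsistence bundle (6, 10), a share 0.5 of the remaining income goes to x_1: x_1* = 6 + 0.5·(m − 6p_1 − 10p_2)/p_1.
Discretionary income = 82 − 6·11 − 10·1.5 = 1; x_2* = 10 + 0.5·1/1.5 = 10.3333.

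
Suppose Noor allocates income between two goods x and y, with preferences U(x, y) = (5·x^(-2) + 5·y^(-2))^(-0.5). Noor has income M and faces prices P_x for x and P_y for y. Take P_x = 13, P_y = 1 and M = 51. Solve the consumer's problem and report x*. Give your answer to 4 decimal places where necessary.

Substitute y = (y/x)·x into the budget: x* = M/(P_x + P_y·(y/x)).
Numerically y/x = 2.351335, so x* = 51/(13 + 1·2.351335) = 3.3222.

x* = 3.3222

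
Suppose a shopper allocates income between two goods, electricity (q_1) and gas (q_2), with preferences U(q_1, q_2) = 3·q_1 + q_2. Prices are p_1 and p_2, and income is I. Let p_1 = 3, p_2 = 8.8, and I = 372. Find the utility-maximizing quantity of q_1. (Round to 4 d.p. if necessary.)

Linear utility — the consumer picks whichever good has higher MU/price: 3/3 = 1 vs 1/8.8 = 0.1136.
q_1 gives more utility per dollar, so spend all income on q_1: q_1* = I/p_1, q_2* = 0.
Numerically: q_1* = 124, q_2* = 0.

q_1* = 124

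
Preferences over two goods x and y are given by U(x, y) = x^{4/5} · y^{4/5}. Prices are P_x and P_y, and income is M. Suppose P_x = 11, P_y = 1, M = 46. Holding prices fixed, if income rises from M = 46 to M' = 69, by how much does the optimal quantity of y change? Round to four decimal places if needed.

The MRS is y/x. Set MRS = P_x/P_y.
Rearranging, P_y·y = P_x·x. Substituting into the budget gives P_x·x·(1 + 1) = M.
Demand: x*(P_x,P_y,M) = 0.5·M/P_x and y* = 0.5·M/P_y.
At P_x=11, P_y=1, M=46: y* = 0.5·46/1 = 23.
At M' = 69: y* = 34.5. Change: 34.5 − 23 = 11.5.

Δy* = 11.5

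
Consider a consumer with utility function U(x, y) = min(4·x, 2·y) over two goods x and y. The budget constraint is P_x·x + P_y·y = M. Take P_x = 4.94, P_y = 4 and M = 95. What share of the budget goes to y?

Leontief preferences: the optimum is at the kink where x/2 = y/4, i.e. y = 2·x.
Budget: P_x·x + P_y·2·x = M, so (2·P_x + 4·P_y)·x = 2·M.
Demand: x*(P_x,P_y,M) = 2·M/(2·P_x + 4·P_y), y* = 4·M/(2·P_x + 4·P_y).
Here 2·4.94 + 4·4 = 25.88, giving x* = 7.3416 and y* = 14.6832.
Expenditure on y: 4·14.6832 = 58.7326; share = 0.6182.

share on y = 0.6182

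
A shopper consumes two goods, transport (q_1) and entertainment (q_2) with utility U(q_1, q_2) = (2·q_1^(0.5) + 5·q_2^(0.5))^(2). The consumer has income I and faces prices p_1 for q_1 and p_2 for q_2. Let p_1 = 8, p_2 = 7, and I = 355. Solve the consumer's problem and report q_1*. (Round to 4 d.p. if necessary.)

q_1* = 5.4496

MRS = MU_q_1/MU_q_2 = (2/5)·(q_2/q_1)^(0.5). Set equal to p_1/p_2.
Hence q_2/q_1 = ((5/2)·p_1/p_2)^(1/(0.5)), i.e. raised to the 2 power.
Substitute q_2 = (q_2/q_1)·q_1 into the budget: q_1* = I/(p_1 + p_2·(q_2/q_1)).
Numerically q_2/q_1 = 8.163265, so q_1* = 355/(8 + 7·8.163265) = 5.4496.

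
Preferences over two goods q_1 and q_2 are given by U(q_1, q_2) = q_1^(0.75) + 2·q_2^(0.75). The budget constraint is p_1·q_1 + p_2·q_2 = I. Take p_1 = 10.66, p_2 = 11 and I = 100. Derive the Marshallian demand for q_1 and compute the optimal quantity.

From the CES first-order condition, (1/2)·(q_2/q_1)^(0.25) = p_1/p_2.
Hence q_2/q_1 = (2·p_1/p_2)^(1/(0.25)), i.e. raised to the 4 power.
Substitute q_2 = (q_2/q_1)·q_1 into the budget: q_1* = I/(p_1 + p_2·(q_2/q_1)).
Numerically q_2/q_1 = 14.111659, so q_1* = 100/(10.66 + 11·14.111659) = 0.6028.

q_1* = 0.6028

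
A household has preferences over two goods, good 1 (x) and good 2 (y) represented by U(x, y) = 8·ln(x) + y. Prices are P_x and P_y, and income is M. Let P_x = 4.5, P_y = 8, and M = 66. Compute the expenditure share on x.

Set MRS = P_x/P_y: (8/x)/1 = P_x/P_y.
So x*(P_x,P_y) = 8·P_y/P_x, independent of income; and y* = (M − 8·P_y)/P_y.
At the given prices: x* = 8·8/4.5 = 14.2222, and y* = 0.25.
Expenditure on x: 4.5·14.2222 = 64; share = 0.9697.

share on x = 0.9697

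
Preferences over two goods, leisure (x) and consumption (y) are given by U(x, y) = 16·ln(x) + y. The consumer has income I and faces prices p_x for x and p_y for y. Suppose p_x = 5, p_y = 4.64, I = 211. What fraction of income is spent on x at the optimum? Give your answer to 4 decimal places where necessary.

So x*(p_x,p_y) = 16·p_y/p_x, independent of income; and y* = (I − 16·p_y)/p_y.
At the given prices: x* = 16·4.64/5 = 14.848, and y* = 29.4741.
Expenditure on x: 5·14.848 = 74.24; share = 0.3518.

share on x = 0.3518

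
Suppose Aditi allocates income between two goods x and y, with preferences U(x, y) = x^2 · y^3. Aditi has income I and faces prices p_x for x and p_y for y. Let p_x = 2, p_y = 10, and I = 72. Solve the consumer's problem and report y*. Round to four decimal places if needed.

y* = 4.32

Tangency: MRS = (2/3)·y/x = p_x/p_y.
So 2·p_y·y = 3·p_x·x; combined with the budget, a share 0.4 of income goes to x.
Demand: x*(p_x,p_y,I) = 0.4·I/p_x and y* = 0.6·I/p_y.
At p_x=2, p_y=10, I=72: y* = 0.6·72/10 = 4.32.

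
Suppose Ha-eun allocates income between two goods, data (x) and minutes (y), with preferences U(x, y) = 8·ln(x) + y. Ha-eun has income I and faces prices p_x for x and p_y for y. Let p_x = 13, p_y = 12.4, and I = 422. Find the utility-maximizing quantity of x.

Set MRS = p_x/p_y: (8/x)/1 = p_x/p_y.
So x*(p_x,p_y) = 8·p_y/p_x, independent of income; and y* = (I − 8·p_y)/p_y.
At the given prices: x* = 8·12.4/13 = 7.6308.

x* = 7.6308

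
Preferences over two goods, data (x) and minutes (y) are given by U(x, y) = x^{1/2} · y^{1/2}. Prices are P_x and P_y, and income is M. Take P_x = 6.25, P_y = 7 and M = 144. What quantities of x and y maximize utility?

Tangency: MRS = y/x = P_x/P_y.
So 0.5·P_y·y = 0.5·P_x·x; combined with the budget, a share 0.5 of income goes to x.
Demand: x*(P_x,P_y,M) = 0.5·M/P_x and y* = 0.5·M/P_y.
At P_x=6.25, P_y=7, M=144: x* = 0.5·144/6.25 = 11.52, y* = 10.2857.

x* = 11.52, y* = 10.2857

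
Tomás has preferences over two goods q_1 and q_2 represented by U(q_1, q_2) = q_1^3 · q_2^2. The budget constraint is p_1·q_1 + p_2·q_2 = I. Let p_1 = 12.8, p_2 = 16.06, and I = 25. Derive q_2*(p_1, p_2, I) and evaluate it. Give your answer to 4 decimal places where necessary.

MU_q_1/MU_q_2 = (3·q_2)/(2·q_1); tangency sets this equal to p_1/p_2.
Rearranging, p_2·q_2 = (2/3)·p_1·q_1. Substituting into the budget gives p_1·q_1·(1 + (2/3)) = I.
Demand: q_1*(p_1,p_2,I) = 0.6·I/p_1 and q_2* = 0.4·I/p_2.
At p_1=12.8, p_2=16.06, I=25: q_2* = 0.4·25/16.06 = 0.6227.

q_2* = 0.6227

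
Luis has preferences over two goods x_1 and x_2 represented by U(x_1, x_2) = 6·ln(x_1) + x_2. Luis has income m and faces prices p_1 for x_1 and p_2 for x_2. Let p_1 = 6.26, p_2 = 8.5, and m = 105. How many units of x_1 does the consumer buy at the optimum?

MU_x_1 = 6/x_1, MU_x_2 = 1. Tangency: 6/x_1 = p_1/p_2.
So x_1*(p_1,p_2) = 6·p_2/p_1, independent of income; and x_2* = (m − 6·p_2)/p_2.
At the given prices: x_1* = 6·8.5/6.26 = 8.147.

x_1* = 8.147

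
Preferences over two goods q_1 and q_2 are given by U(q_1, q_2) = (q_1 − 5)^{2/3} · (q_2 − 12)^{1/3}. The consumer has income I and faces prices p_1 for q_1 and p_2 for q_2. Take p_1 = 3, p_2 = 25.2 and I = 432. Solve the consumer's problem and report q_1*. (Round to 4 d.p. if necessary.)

q_1* = 30.4667

Let q_1' = q_1−5, q_2' = q_2−12. MRS = 2·q_2'/q_1' = p_1/p_2.
Substituting into the budget: q_1* = 5 + 2/3·(I − 5·p_1 − 12·p_2)/p_1, and q_2* = 12 + 1/3·(…)/p_2.
Discretionary income = 432 − 5·3 − 12·25.2 = 114.6; q_1* = 5 + 2/3·114.6/3 = 30.4667.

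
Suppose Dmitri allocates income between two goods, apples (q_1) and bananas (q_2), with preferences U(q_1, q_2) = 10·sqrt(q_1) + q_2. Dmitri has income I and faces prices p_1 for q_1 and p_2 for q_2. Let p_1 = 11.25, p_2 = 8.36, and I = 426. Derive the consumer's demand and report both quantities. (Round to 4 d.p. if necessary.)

q_1* = 13.8054, q_2* = 32.3792

Set MRS = p_1/p_2: 5·q_1^(−1/2) = p_1/p_2.
Solve: √q_1 = 5·p_2/p_1, so q_1*(p_1,p_2) = (5·p_2/p_1)², and q_2* = (I − p_1·q_1*)/p_2.
Plugging in: q_1* = (5·8.36/11.25)² = 13.8054, q_2* = 32.3792.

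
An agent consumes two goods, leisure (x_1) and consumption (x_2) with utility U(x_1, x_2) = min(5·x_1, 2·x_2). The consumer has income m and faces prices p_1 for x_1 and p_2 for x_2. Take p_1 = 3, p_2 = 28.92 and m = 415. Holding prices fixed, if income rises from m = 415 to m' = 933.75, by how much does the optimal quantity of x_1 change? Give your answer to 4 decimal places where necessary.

Δx_1* = 6.8891

With perfect complements, no substitution: consume in ratio x_1:x_2 = 2:5.
Budget: p_1·x_1 + p_2·(5/2)·x_1 = m, so (2·p_1 + 5·p_2)·x_1 = 2·m.
Demand: x_1*(p_1,p_2,m) = 2·m/(2·p_1 + 5·p_2), x_2* = 5·m/(2·p_1 + 5·p_2).
Here 2·3 + 5·28.92 = 150.6, giving x_1* = 5.5113.
At m' = 933.75: x_1* = 12.4004. Change: 12.4004 − 5.5113 = 6.8891.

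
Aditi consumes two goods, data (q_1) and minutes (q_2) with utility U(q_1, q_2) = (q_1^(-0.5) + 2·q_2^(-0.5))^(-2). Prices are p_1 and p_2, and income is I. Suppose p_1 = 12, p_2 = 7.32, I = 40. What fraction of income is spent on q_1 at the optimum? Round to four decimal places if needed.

share on q_1 = 0.4262

MU_q_1 ∝ q_1^(-1.5), MU_q_2 ∝ 2·q_2^(-1.5), so MRS = (1/2)·(q_2/q_1)^(1.5) = p_1/p_2.
Hence q_2/q_1 = (2·p_1/p_2)^(1/(1.5)), i.e. raised to the 2/3 power.
With the ratio pinned down, the budget gives q_1* = I/(p_1 + p_2·(q_2/q_1)) and q_2* = (q_2/q_1)·q_1*.
Numerically q_2/q_1 = 2.206989, so q_1* = 40/(12 + 7.32·2.206989) = 1.4207 and q_2* = 2.206989·1.4207 = 3.1355.
Expenditure on q_1: 12·1.4207 = 17.0484; share = 0.4262.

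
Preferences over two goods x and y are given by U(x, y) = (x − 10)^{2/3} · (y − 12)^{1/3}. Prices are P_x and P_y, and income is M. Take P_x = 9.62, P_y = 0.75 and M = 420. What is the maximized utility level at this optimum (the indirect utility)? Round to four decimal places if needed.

Discretionary income = 420 − 10·9.62 − 12·0.75 = 314.8; x* = 10 + 2/3·314.8/9.62 = 31.8157; y* = 12 + 1/3·314.8/0.75 = 151.9111.
Utility at the optimum: U(31.8157, 151.9111) = 40.5318.

V = 40.5318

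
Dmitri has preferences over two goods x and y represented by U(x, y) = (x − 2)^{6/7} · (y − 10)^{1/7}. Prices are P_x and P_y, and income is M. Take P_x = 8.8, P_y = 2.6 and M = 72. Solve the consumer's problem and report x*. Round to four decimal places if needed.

x* = 4.7662

MRS = 6·(y−10)/(x−2). Tangency with P_x/P_y gives y−10 = (1/6)·(P_x/P_y)·(x−2).
After buying the subsistence bundle (2, 10), a share 6/7 of the remaining income goes to x: x* = 2 + 6/7·(M − 2P_x − 10P_y)/P_x.
Discretionary income = 72 − 2·8.8 − 10·2.6 = 28.4; x* = 2 + 6/7·28.4/8.8 = 4.7662.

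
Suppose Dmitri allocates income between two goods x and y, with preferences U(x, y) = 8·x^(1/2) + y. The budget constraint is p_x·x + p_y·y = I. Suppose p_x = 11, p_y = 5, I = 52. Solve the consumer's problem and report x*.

Plugging in: x* = (4·5/11)² = 3.3058.

x* = 3.3058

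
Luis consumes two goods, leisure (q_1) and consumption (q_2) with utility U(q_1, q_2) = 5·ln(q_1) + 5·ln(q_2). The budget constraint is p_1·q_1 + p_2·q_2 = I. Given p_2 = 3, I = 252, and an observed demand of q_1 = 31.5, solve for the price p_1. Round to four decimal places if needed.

p_1 = 4

MU_q_1/MU_q_2 = (5·q_2)/(5·q_1); tangency sets this equal to p_1/p_2.
So 5·p_2·q_2 = 5·p_1·q_1; combined with the budget, a share 0.5 of income goes to q_1.
Demand: q_1*(p_1,p_2,I) = 0.5·I/p_1 and q_2* = 0.5·I/p_2.
Set q_1* = 31.5 in the demand function and solve for p_1: p_1 = 4.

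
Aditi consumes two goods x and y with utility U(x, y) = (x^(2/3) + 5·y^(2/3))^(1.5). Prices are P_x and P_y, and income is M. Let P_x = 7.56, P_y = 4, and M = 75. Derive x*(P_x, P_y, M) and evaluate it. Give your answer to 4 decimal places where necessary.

From the CES first-order condition, (1/5)·(y/x)^(1/3) = P_x/P_y.
Hence y/x = (5·P_x/P_y)^(1/(1/3)), i.e. raised to the 3 power.
With the ratio pinned down, the budget gives x* = M/(P_x + P_y·(y/x)) and y* = (y/x)·x*.
Numerically y/x = 843.908625, so x* = 75/(7.56 + 4·843.908625) = 0.0222.

x* = 0.0222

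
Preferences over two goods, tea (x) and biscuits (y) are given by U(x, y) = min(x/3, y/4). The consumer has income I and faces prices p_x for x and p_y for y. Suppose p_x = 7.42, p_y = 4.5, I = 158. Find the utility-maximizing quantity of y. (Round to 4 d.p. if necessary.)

With perfect complements, no substitution: consume in ratio x:y = 3:4.
Budget: p_x·x + p_y·(4/3)·x = I, so (3·p_x + 4·p_y)·x = 3·I.
Demand: x*(p_x,p_y,I) = 3·I/(3·p_x + 4·p_y), y* = 4·I/(3·p_x + 4·p_y).
Here 3·7.42 + 4·4.5 = 40.26, giving y* = 15.698.

y* = 15.698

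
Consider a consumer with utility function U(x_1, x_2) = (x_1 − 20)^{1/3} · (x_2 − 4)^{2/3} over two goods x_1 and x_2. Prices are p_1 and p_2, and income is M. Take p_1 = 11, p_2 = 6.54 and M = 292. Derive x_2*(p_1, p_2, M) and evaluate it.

Let x_1' = x_1−20, x_2' = x_2−4. MRS = (1/2)·x_2'/x_1' = p_1/p_2.
After buying the subsistence bundle (20, 4), a share 1/3 of the remaining income goes to x_1: x_1* = 20 + 1/3·(M − 20p_1 − 4p_2)/p_1.
Discretionary income = 292 − 20·11 − 4·6.54 = 45.84; x_2* = 4 + 2/3·45.84/6.54 = 8.6728.

x_2* = 8.6728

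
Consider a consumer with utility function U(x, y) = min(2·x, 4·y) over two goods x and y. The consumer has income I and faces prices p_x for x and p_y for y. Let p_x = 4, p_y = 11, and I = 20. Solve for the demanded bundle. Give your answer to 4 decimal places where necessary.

With perfect complements, no substitution: consume in ratio x:y = 4:2.
Budget: p_x·x + p_y·(1/2)·x = I, so (4·p_x + 2·p_y)·x = 4·I.
Demand: x*(p_x,p_y,I) = 4·I/(4·p_x + 2·p_y), y* = 2·I/(4·p_x + 2·p_y).
Here 4·4 + 2·11 = 38, giving x* = 2.1053 and y* = 1.0526.

x* = 2.1053, y* = 1.0526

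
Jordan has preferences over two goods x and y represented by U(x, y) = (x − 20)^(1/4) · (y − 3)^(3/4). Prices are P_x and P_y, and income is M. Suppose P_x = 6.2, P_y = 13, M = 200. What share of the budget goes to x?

share on x = 0.6663

MRS = (1/3)·(y−3)/(x−20). Tangency with P_x/P_y gives y−3 = 3·(P_x/P_y)·(x−20).
After buying the subsistence bundle (20, 3), a share 0.25 of the remaining income goes to x: x* = 20 + 0.25·(M − 20P_x − 3P_y)/P_x.
Discretionary income = 200 − 20·6.2 − 3·13 = 37; x* = 20 + 0.25·37/6.2 = 21.4919; y* = 3 + 0.75·37/13 = 5.1346.
Expenditure on x: 6.2·21.4919 = 133.25; share = 0.6663.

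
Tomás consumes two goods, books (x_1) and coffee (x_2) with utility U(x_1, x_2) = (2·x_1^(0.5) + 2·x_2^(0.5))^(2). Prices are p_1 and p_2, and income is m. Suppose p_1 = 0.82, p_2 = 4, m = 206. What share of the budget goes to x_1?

share on x_1 = 0.8299

MRS = MU_x_1/MU_x_2 = (x_2/x_1)^(0.5). Set equal to p_1/p_2.
Hence x_2/x_1 = (p_1/p_2)^(1/(0.5)), i.e. raised to the 2 power.
With the ratio pinned down, the budget gives x_1* = m/(p_1 + p_2·(x_2/x_1)) and x_2* = (x_2/x_1)·x_1*.
Numerically x_2/x_1 = 0.042025, so x_1* = 206/(0.82 + 4·0.042025) = 208.4809 and x_2* = 0.042025·208.4809 = 8.7614.
Expenditure on x_1: 0.82·208.4809 = 170.9544; share = 0.8299.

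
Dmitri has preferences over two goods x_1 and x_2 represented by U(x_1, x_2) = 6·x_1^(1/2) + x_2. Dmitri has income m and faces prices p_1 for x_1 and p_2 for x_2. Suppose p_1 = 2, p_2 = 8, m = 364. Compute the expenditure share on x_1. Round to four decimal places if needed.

MU_x_1 = 3/√x_1, MU_x_2 = 1. Tangency: 3/√x_1 = p_1/p_2.
Thus x_1* = (3·p_2/p_1)² — independent of m — with the rest of income spent on x_2.
Plugging in: x_1* = (3·8/2)² = 144, x_2* = 9.5.
Expenditure on x_1: 2·144 = 288; share = 0.7912.

share on x_1 = 0.7912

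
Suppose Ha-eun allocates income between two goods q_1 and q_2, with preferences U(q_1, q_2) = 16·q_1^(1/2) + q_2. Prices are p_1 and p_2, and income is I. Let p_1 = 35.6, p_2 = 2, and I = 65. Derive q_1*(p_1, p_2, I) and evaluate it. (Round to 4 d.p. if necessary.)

Solve: √q_1 = 8·p_2/p_1, so q_1*(p_1,p_2) = (8·p_2/p_1)², and q_2* = (I − p_1·q_1*)/p_2.
Plugging in: q_1* = (8·2/35.6)² = 0.202.

q_1* = 0.202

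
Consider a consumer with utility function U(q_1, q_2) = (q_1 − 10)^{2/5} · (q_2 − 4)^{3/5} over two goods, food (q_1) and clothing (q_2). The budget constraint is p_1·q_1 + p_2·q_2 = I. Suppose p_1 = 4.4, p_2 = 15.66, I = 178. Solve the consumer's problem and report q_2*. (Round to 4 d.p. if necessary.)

q_2* = 6.7341

This is Cobb-Douglas in (q_1−10, q_2−4): tangency gives 0.4·p_2·(q_2−4) = 0.6·p_1·(q_1−10).
Substituting into the budget: q_1* = 10 + 0.4·(I − 10·p_1 − 4·p_2)/p_1, and q_2* = 4 + 0.6·(…)/p_2.
Discretionary income = 178 − 10·4.4 − 4·15.66 = 71.36; q_2* = 4 + 0.6·71.36/15.66 = 6.7341.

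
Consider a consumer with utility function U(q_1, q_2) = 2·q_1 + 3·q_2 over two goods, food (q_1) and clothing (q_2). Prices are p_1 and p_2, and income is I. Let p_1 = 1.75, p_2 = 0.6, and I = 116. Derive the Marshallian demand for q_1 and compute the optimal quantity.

Linear utility — the consumer picks whichever good has higher MU/price: 2/1.75 = 1.1429 vs 3/0.6 = 5.
q_2 gives more utility per dollar, so spend all income on q_2: q_2* = I/p_2, q_1* = 0.
Numerically: q_1* = 0, q_2* = 193.3333.

q_1* = 0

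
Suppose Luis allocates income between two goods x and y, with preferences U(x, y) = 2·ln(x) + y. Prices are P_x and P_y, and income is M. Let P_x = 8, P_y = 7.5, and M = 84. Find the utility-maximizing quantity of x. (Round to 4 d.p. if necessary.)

So x*(P_x,P_y) = 2·P_y/P_x, independent of income; and y* = (M − 2·P_y)/P_y.
At the given prices: x* = 2·7.5/8 = 1.875.

x* = 1.875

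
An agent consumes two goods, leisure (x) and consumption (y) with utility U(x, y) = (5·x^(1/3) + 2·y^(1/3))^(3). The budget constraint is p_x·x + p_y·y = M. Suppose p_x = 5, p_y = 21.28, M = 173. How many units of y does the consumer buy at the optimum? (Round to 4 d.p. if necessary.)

y* = 0.888

MU_x ∝ 5·x^(-2/3), MU_y ∝ 2·y^(-2/3), so MRS = (5/2)·(y/x)^(2/3) = p_x/p_y.
Solve for the ratio: y/x = [(2/5)·p_x/p_y]^(1.5).
Substitute y = (y/x)·x into the budget: x* = M/(p_x + p_y·(y/x)).
Numerically y/x = 0.028813, so x* = 173/(5 + 21.28·0.028813) = 30.8205 and y* = 0.028813·30.8205 = 0.888.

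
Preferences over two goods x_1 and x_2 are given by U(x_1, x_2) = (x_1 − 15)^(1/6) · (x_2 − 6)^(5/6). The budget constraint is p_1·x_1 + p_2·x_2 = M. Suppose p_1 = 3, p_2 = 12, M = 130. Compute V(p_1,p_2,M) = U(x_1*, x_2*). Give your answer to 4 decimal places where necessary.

V = 0.8698

After buying the subsistence bundle (15, 6), a share 1/6 of the remaining income goes to x_1: x_1* = 15 + 1/6·(M − 15p_1 − 6p_2)/p_1.
Discretionary income = 130 − 15·3 − 6·12 = 13; x_1* = 15 + 1/6·13/3 = 15.7222; x_2* = 6 + 5/6·13/12 = 6.9028.
Utility at the optimum: U(15.7222, 6.9028) = 0.8698.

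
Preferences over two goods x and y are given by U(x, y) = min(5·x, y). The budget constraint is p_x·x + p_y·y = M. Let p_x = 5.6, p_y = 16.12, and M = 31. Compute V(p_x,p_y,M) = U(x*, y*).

V = 1.7981

Leontief preferences: the optimum is at the kink where x/1 = y/5, i.e. y = 5·x.
Budget: p_x·x + p_y·5·x = M, so (p_x + 5·p_y)·x = M.
Demand: x*(p_x,p_y,M) = M/(p_x + 5·p_y), y* = 5·M/(p_x + 5·p_y).
Here 5.6 + 5·16.12 = 86.2, giving x* = 0.3596 and y* = 1.7981.
Utility at the optimum: U(0.3596, 1.7981) = 1.7981.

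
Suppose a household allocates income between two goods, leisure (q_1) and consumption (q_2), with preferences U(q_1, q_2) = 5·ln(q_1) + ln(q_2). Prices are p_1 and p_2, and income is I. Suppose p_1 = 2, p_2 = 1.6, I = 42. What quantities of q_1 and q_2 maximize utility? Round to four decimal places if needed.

q_1* = 17.5, q_2* = 4.375

Tangency: MRS = 5·q_2/q_1 = p_1/p_2.
So 5·p_2·q_2 = p_1·q_1; combined with the budget, a share 5/6 of income goes to q_1.
Demand: q_1*(p_1,p_2,I) = 5/6·I/p_1 and q_2* = 1/6·I/p_2.
At p_1=2, p_2=1.6, I=42: q_1* = 5/6·42/2 = 17.5, q_2* = 4.375.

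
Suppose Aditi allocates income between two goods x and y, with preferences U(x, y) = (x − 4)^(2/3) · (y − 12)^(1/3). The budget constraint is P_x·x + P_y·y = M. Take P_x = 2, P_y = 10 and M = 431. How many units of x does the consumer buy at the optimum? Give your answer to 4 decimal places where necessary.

x* = 105

Substituting into the budget: x* = 4 + 2/3·(M − 4·P_x − 12·P_y)/P_x, and y* = 12 + 1/3·(…)/P_y.
Discretionary income = 431 − 4·2 − 12·10 = 303; x* = 4 + 2/3·303/2 = 105.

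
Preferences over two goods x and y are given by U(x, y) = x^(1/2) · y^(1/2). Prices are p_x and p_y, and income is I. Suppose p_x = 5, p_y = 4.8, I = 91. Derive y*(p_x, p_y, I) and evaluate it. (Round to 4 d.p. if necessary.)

y* = 9.4792

MU_x/MU_y = (0.5·y)/(0.5·x); tangency sets this equal to p_x/p_y.
Rearranging, p_y·y = p_x·x. Substituting into the budget gives p_x·x·(1 + 1) = I.
Demand: x*(p_x,p_y,I) = 0.5·I/p_x and y* = 0.5·I/p_y.
At p_x=5, p_y=4.8, I=91: y* = 0.5·91/4.8 = 9.4792.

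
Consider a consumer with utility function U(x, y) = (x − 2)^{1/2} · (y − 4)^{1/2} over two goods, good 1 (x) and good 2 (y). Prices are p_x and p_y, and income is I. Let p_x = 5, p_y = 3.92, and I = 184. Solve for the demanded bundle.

This is Cobb-Douglas in (x−2, y−4): tangency gives 0.5·p_y·(y−4) = 0.5·p_x·(x−2).
Substituting into the budget: x* = 2 + 0.5·(I − 2·p_x − 4·p_y)/p_x, and y* = 4 + 0.5·(…)/p_y.
Discretionary income = 184 − 2·5 − 4·3.92 = 158.32; x* = 2 + 0.5·158.32/5 = 17.832; y* = 4 + 0.5·158.32/3.92 = 24.1939.

x* = 17.832, y* = 24.1939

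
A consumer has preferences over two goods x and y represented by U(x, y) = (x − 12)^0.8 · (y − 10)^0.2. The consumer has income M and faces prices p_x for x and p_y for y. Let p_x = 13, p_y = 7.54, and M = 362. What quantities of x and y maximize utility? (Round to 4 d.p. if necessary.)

This is Cobb-Douglas in (x−12, y−10): tangency gives 0.8·p_y·(y−10) = 0.2·p_x·(x−12).
After buying the subsistence bundle (12, 10), a share 0.8 of the remaining income goes to x: x* = 12 + 0.8·(M − 12p_x − 10p_y)/p_x.
Discretionary income = 362 − 12·13 − 10·7.54 = 130.6; x* = 12 + 0.8·130.6/13 = 20.0369; y* = 10 + 0.2·130.6/7.54 = 13.4642.

x* = 20.0369, y* = 13.4642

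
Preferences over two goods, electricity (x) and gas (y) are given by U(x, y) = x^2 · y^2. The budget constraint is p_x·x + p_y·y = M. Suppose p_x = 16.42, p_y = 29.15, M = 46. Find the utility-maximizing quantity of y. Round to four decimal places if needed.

y* = 0.789

The MRS is y/x. Set MRS = p_x/p_y.
Rearranging, p_y·y = p_x·x. Substituting into the budget gives p_x·x·(1 + 1) = M.
Demand: x*(p_x,p_y,M) = 0.5·M/p_x and y* = 0.5·M/p_y.
At p_x=16.42, p_y=29.15, M=46: y* = 0.5·46/29.15 = 0.789.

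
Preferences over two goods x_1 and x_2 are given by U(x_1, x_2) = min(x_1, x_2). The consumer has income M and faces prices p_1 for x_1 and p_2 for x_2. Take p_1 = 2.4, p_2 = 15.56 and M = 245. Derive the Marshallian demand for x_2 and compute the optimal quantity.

With perfect complements, no substitution: consume in ratio x_1:x_2 = 1:1.
Budget: p_1·x_1 + p_2·x_1 = M, so (p_1 + p_2)·x_1 = M.
Demand: x_1*(p_1,p_2,M) = M/(p_1 + p_2), x_2* = M/(p_1 + p_2).
Here 2.4 + 15.56 = 17.96, giving x_2* = 13.6414.

x_2* = 13.6414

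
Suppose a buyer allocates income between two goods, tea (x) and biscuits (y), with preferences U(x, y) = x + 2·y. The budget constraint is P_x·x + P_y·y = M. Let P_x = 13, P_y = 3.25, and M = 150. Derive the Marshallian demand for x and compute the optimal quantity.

Perfect substitutes: compare marginal utility per dollar. 1/P_x vs 2/P_y → 0.0769 vs 0.6154.
y gives more utility per dollar, so spend all income on y: y* = M/P_y, x* = 0.
Numerically: x* = 0, y* = 46.1538.

x* = 0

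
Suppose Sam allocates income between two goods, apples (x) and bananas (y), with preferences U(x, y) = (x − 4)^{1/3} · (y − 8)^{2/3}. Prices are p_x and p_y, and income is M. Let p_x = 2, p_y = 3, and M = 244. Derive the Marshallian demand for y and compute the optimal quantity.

Discretionary income = 244 − 4·2 − 8·3 = 212; y* = 8 + 2/3·212/3 = 55.1111.

y* = 55.1111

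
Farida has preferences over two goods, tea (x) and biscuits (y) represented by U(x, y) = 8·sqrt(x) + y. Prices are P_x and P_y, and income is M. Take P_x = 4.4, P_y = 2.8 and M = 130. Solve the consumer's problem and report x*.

Thus x* = (4·P_y/P_x)² — independent of M — with the rest of income spent on y.
Plugging in: x* = (4·2.8/4.4)² = 6.4793.

x* = 6.4793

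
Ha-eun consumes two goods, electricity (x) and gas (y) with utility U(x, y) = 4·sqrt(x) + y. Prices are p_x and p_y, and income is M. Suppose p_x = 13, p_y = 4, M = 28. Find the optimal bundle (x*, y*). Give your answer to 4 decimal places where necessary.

x* = 0.3787, y* = 5.7692

MU_x = 2/√x, MU_y = 1. Tangency: 2/√x = p_x/p_y.
Solve: √x = 2·p_y/p_x, so x*(p_x,p_y) = (2·p_y/p_x)², and y* = (M − p_x·x*)/p_y.
Plugging in: x* = (2·4/13)² = 0.3787, y* = 5.7692.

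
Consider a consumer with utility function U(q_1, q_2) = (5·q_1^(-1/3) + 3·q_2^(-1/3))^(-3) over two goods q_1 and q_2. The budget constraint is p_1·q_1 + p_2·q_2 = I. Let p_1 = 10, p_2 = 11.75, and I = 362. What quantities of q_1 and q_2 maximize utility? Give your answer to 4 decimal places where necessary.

From the CES first-order condition, (5/3)·(q_2/q_1)^(4/3) = p_1/p_2.
Hence q_2/q_1 = ((3/5)·p_1/p_2)^(1/(4/3)), i.e. raised to the 0.75 power.
With the ratio pinned down, the budget gives q_1* = I/(p_1 + p_2·(q_2/q_1)) and q_2* = (q_2/q_1)·q_1*.
Numerically q_2/q_1 = 0.604067, so q_1* = 362/(10 + 11.75·0.604067) = 21.1723 and q_2* = 0.604067·21.1723 = 12.7895.

q_1* = 21.1723, q_2* = 12.7895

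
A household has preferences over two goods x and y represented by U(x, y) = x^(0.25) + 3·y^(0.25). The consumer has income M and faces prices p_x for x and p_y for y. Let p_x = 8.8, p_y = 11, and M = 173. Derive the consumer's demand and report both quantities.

x* = 3.9188, y* = 12.5922

MU_x ∝ x^(-0.75), MU_y ∝ 3·y^(-0.75), so MRS = (1/3)·(y/x)^(0.75) = p_x/p_y.
Solve for the ratio: y/x = [3·p_x/p_y]^(4/3).
Substitute y = (y/x)·x into the budget: x* = M/(p_x + p_y·(y/x)).
Numerically y/x = 3.213278, so x* = 173/(8.8 + 11·3.213278) = 3.9188 and y* = 3.213278·3.9188 = 12.5922.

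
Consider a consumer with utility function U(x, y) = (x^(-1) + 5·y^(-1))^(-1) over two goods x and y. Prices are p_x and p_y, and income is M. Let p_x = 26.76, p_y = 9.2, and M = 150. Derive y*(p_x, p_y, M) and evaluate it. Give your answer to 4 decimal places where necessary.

MU_x ∝ x^(-2), MU_y ∝ 5·y^(-2), so MRS = (1/5)·(y/x)^(2) = p_x/p_y.
Solve for the ratio: y/x = [5·p_x/p_y]^(0.5).
Substitute y = (y/x)·x into the budget: x* = M/(p_x + p_y·(y/x)).
Numerically y/x = 3.813591, so x* = 150/(26.76 + 9.2·3.813591) = 2.4254 and y* = 3.813591·2.4254 = 9.2495.

y* = 9.2495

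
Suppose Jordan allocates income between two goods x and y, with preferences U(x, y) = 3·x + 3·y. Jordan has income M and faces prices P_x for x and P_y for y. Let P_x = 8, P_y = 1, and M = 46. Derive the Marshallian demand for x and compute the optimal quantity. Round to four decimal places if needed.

y gives more utility per dollar, so spend all income on y: y* = M/P_y, x* = 0.
Numerically: x* = 0, y* = 46.

x* = 0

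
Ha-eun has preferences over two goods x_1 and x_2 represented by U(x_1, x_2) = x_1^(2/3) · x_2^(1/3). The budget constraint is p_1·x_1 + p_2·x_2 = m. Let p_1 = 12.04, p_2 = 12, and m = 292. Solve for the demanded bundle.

The MRS is 2·x_2/x_1. Set MRS = p_1/p_2.
So 2/3·p_2·x_2 = 1/3·p_1·x_1; combined with the budget, a share 2/3 of income goes to x_1.
Demand: x_1*(p_1,p_2,m) = 2/3·m/p_1 and x_2* = 1/3·m/p_2.
At p_1=12.04, p_2=12, m=292: x_1* = 2/3·292/12.04 = 16.1683, x_2* = 8.1111.

x_1* = 16.1683, x_2* = 8.1111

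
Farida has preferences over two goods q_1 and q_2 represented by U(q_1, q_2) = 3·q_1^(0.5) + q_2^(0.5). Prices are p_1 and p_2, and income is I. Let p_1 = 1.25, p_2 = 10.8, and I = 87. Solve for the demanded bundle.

MU_q_1 ∝ 3·q_1^(-0.5), MU_q_2 ∝ q_2^(-0.5), so MRS = 3·(q_2/q_1)^(0.5) = p_1/p_2.
Hence q_2/q_1 = ((1/3)·p_1/p_2)^(1/(0.5)), i.e. raised to the 2 power.
Substitute q_2 = (q_2/q_1)·q_1 into the budget: q_1* = I/(p_1 + p_2·(q_2/q_1)).
Numerically q_2/q_1 = 0.001488, so q_1* = 87/(1.25 + 10.8·0.001488) = 68.7163 and q_2* = 0.001488·68.7163 = 0.1023.

q_1* = 68.7163, q_2* = 0.1023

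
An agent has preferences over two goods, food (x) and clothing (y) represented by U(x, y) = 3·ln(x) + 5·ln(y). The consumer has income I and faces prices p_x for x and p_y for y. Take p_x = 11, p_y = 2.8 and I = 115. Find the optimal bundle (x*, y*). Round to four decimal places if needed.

Tangency: MRS = (3/5)·y/x = p_x/p_y.
Rearranging, p_y·y = (5/3)·p_x·x. Substituting into the budget gives p_x·x·(1 + (5/3)) = I.
Demand: x*(p_x,p_y,I) = 0.375·I/p_x and y* = 0.625·I/p_y.
At p_x=11, p_y=2.8, I=115: x* = 0.375·115/11 = 3.9205, y* = 25.6696.

x* = 3.9205, y* = 25.6696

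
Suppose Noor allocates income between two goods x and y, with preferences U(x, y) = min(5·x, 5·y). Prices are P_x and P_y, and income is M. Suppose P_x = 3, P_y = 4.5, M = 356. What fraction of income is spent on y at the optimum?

Demand: x*(P_x,P_y,M) = 5·M/(5·P_x + 5·P_y), y* = 5·M/(5·P_x + 5·P_y).
Here 5·3 + 5·4.5 = 37.5, giving x* = 47.4667 and y* = 47.4667.
Expenditure on y: 4.5·47.4667 = 213.6; share = 0.6.

share on y = 0.6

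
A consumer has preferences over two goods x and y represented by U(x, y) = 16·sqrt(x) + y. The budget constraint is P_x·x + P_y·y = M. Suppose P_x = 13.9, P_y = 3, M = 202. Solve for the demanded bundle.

Utility is quasi-linear in y; the FOC for x is 8/√x = P_x/P_y.
Solve: √x = 8·P_y/P_x, so x*(P_x,P_y) = (8·P_y/P_x)², and y* = (M − P_x·x*)/P_y.
Plugging in: x* = (8·3/13.9)² = 2.9812, y* = 53.5204.

x* = 2.9812, y* = 53.5204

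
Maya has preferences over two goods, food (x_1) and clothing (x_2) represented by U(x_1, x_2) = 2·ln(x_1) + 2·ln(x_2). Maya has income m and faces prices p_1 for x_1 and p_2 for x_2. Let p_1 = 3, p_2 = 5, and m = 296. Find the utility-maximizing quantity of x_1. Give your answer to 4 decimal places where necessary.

x_1* = 49.3333

Tangency: MRS = x_2/x_1 = p_1/p_2.
Rearranging, p_2·x_2 = p_1·x_1. Substituting into the budget gives p_1·x_1·(1 + 1) = m.
Demand: x_1*(p_1,p_2,m) = 0.5·m/p_1 and x_2* = 0.5·m/p_2.
At p_1=3, p_2=5, m=296: x_1* = 0.5·296/3 = 49.3333.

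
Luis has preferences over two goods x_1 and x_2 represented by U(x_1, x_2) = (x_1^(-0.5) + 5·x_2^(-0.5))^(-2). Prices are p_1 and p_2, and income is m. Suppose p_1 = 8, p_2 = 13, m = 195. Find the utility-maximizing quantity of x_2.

x_2* = 11.6198

Substitute x_2 = (x_2/x_1)·x_1 into the budget: x_1* = m/(p_1 + p_2·(x_2/x_1)).
Numerically x_2/x_1 = 2.115491, so x_1* = 195/(8 + 13·2.115491) = 5.4927 and x_2* = 2.115491·5.4927 = 11.6198.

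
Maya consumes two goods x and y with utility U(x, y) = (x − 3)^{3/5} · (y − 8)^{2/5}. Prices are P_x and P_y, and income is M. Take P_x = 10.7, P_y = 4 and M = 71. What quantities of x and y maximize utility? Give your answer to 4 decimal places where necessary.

MRS = (3/2)·(y−8)/(x−3). Tangency with P_x/P_y gives y−8 = (2/3)·(P_x/P_y)·(x−3).
Substituting into the budget: x* = 3 + 0.6·(M − 3·P_x − 8·P_y)/P_x, and y* = 8 + 0.4·(…)/P_y.
Discretionary income = 71 − 3·10.7 − 8·4 = 6.9; x* = 3 + 0.6·6.9/10.7 = 3.3869; y* = 8 + 0.4·6.9/4 = 8.69.

x* = 3.3869, y* = 8.69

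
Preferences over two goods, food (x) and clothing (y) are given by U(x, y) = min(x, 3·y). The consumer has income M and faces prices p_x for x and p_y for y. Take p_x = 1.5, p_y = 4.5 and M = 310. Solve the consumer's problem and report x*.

x* = 103.3333

With perfect complements, no substitution: consume in ratio x:y = 3:1.
Budget: p_x·x + p_y·(1/3)·x = M, so (3·p_x + p_y)·x = 3·M.
Demand: x*(p_x,p_y,M) = 3·M/(3·p_x + p_y), y* = M/(3·p_x + p_y).
Here 3·1.5 + 4.5 = 9, giving x* = 103.3333.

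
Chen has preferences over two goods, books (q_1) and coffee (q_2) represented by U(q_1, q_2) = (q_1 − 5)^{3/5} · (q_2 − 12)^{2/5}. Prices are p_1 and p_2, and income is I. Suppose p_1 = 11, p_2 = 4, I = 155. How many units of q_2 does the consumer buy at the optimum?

This is Cobb-Douglas in (q_1−5, q_2−12): tangency gives 0.6·p_2·(q_2−12) = 0.4·p_1·(q_1−5).
Substituting into the budget: q_1* = 5 + 0.6·(I − 5·p_1 − 12·p_2)/p_1, and q_2* = 12 + 0.4·(…)/p_2.
Discretionary income = 155 − 5·11 − 12·4 = 52; q_2* = 12 + 0.4·52/4 = 17.2.

q_2* = 17.2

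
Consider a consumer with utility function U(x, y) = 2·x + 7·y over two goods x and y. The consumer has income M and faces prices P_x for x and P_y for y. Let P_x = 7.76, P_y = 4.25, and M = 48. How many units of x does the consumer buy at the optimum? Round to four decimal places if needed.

y gives more utility per dollar, so spend all income on y: y* = M/P_y, x* = 0.
Numerically: x* = 0, y* = 11.2941.

x* = 0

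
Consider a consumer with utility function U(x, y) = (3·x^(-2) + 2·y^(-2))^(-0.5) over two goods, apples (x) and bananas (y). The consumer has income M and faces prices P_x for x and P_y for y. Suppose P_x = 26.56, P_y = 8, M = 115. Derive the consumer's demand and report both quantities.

x* = 3.1093, y* = 4.0521

From the CES first-order condition, (3/2)·(y/x)^(3) = P_x/P_y.
Hence y/x = ((2/3)·P_x/P_y)^(1/(3)), i.e. raised to the 1/3 power.
Substitute y = (y/x)·x into the budget: x* = M/(P_x + P_y·(y/x)).
Numerically y/x = 1.303214, so x* = 115/(26.56 + 8·1.303214) = 3.1093 and y* = 1.303214·3.1093 = 4.0521.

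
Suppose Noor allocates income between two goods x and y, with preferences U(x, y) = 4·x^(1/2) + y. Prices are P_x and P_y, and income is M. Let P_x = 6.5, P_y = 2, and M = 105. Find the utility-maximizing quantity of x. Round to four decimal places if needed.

x* = 0.3787

MU_x = 2/√x, MU_y = 1. Tangency: 2/√x = P_x/P_y.
Solve: √x = 2·P_y/P_x, so x*(P_x,P_y) = (2·P_y/P_x)², and y* = (M − P_x·x*)/P_y.
Plugging in: x* = (2·2/6.5)² = 0.3787.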